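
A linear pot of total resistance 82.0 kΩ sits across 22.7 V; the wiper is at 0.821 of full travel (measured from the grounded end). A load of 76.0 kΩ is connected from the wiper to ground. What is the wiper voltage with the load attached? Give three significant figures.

The wiper splits the pot into (1−α)R = 14.68 kΩ above and αR = 67.32 kΩ below.
Lower section ‖ load = 35.70 kΩ.
V_wiper = 22.7 × 35.70/(14.68 + 35.70) = 16.1 V.

V ≈ 16.1 V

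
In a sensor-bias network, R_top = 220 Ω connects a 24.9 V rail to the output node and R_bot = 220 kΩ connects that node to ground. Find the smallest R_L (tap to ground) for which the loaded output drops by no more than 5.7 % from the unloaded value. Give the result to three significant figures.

Output resistance R_th = R_top‖R_bot = (220 × 220000)/220200 = 219.8 Ω.
The fractional drop is R_th/(R_th + R_L); requiring this ≤ 0.0570 gives R_L ≥ R_th(1/0.0570 − 1) = 219.8 × 16.54 = 3.64 kΩ.

R_L(min) ≈ 3.64 kΩ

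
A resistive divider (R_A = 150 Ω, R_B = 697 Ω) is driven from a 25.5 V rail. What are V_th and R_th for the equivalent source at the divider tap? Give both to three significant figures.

V_th is the open-circuit tap voltage: 25.5 × 697/(150 + 697) = 21.0 V.
With the supply zeroed, R_A and R_B appear in parallel from the tap: R_th = R_A‖R_B = (150 × 697)/847.0 = 123 Ω.

V_th = 21.0 V, R_th = 123 Ω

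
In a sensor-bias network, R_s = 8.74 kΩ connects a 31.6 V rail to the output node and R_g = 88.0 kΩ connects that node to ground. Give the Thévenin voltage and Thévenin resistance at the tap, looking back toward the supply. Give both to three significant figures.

V_th is the open-circuit tap voltage: 31.6 × 88.0/(8.74 + 88.0) = 28.7 V.
With the supply zeroed, R_s and R_g appear in parallel from the tap: R_th = R_s‖R_g = (8.74 × 88.0)/96.74 = 7.95 kΩ.

V_th = 28.7 V, R_th = 7.95 kΩ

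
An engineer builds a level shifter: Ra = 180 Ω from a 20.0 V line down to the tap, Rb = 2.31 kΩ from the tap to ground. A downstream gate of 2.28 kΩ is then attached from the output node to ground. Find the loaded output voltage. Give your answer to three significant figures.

The load sits in parallel with Rb: Rb‖R_L = (2310 × 2280) / (2310 + 2280) = 1147 Ω.
V_out = 20.0 × 1147 / (180 + 1147) = 20.0 × 1147/1327 = 17.3 V.
(Unloaded it would have been 18.6 V.)

V_out ≈ 17.3 V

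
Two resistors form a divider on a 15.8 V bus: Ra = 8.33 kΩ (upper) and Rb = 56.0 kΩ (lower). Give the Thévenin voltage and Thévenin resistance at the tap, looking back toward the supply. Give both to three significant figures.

V_th = 13.8 V, R_th = 7.25 kΩ

V_th is the open-circuit tap voltage: 15.8 × 56.0/(8.33 + 56.0) = 13.8 V.
With the supply zeroed, Ra and Rb appear in parallel from the tap: R_th = Ra‖Rb = (8.33 × 56.0)/64.33 = 7.25 kΩ.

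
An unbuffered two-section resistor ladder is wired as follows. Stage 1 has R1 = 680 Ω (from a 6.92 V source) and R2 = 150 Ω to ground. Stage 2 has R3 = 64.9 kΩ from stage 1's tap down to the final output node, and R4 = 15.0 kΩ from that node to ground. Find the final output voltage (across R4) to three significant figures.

Stage 2 presents R3+R4 = 79900 Ω as a load on stage 1's tap.
Stage 1's lower leg becomes R2‖(R3+R4) = 149.7 Ω, so V_mid = 6.92 × 149.7/829.7 = 1.249 V.
Stage 2 is itself unloaded: V_out = V_mid × R4/(R3+R4) = 1.249 × 15000/79900 = 0.234 V.

V_out ≈ 0.234 V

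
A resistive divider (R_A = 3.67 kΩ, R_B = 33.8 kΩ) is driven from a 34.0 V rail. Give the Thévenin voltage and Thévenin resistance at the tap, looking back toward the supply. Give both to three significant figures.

V_th = 30.7 V, R_th = 3.31 kΩ

V_th is the open-circuit tap voltage: 34.0 × 33.8/(3.67 + 33.8) = 30.7 V.
With the supply zeroed, R_A and R_B appear in parallel from the tap: R_th = R_A‖R_B = (3.67 × 33.8)/37.47 = 3.31 kΩ.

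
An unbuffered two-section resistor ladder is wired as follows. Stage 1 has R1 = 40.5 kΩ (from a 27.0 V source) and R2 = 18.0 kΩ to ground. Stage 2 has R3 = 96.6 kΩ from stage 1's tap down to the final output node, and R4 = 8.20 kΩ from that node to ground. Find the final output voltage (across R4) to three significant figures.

Stage 2 presents R3+R4 = 104.8 kΩ as a load on stage 1's tap.
Stage 1's lower leg becomes R2‖(R3+R4) = 15.36 kΩ, so V_mid = 27.0 × 15.36/55.86 = 7.425 V.
Stage 2 is itself unloaded: V_out = V_mid × R4/(R3+R4) = 7.425 × 8.20/104.8 = 0.581 V.

V_out ≈ 0.581 V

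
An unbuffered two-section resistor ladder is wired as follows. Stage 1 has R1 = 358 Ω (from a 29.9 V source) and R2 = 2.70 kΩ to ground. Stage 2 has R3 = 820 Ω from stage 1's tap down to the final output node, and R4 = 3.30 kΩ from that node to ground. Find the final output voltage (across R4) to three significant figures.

Stage 2 presents R3+R4 = 4120 Ω as a load on stage 1's tap.
Stage 1's lower leg becomes R2‖(R3+R4) = 1631 Ω, so V_mid = 29.9 × 1631/1989 = 24.52 V.
Stage 2 is itself unloaded: V_out = V_mid × R4/(R3+R4) = 24.52 × 3300/4120 = 19.6 V.

V_out ≈ 19.6 V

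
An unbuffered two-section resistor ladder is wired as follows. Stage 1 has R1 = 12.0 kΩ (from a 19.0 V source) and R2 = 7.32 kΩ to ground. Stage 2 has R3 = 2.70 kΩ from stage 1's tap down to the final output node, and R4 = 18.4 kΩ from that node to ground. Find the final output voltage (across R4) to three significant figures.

V_out ≈ 5.16 V

Stage 2 presents R3+R4 = 21.10 kΩ as a load on stage 1's tap.
Stage 1's lower leg becomes R2‖(R3+R4) = 5.435 kΩ, so V_mid = 19.0 × 5.435/17.43 = 5.923 V.
Stage 2 is itself unloaded: V_out = V_mid × R4/(R3+R4) = 5.923 × 18.4/21.10 = 5.16 V.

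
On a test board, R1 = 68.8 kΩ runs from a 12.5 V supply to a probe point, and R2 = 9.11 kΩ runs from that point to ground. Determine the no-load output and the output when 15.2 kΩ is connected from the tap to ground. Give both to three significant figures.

Open-circuit: V = 12.5 × 9.11/(68.8 + 9.11) = 1.46 V.
With the load, R2 becomes R2‖R_L = 5.696 kΩ, so V = 12.5 × 5.696/74.50 = 0.956 V.

Unloaded: 1.46 V; loaded: 0.956 V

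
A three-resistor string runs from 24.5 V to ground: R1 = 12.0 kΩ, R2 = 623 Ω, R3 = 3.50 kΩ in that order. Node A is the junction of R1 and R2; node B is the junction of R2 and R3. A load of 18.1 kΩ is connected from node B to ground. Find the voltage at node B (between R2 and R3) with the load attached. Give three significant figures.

V ≈ 4.62 V

At node B, R3 is in parallel with the load: R3‖R_L = 2933 Ω.
Below node A the resistance is R2 + (R3‖R_L) = 3556 Ω, so V_A = 24.5 × 3556/15560 = 5.600 V.
Then V_B = V_A × (R3‖R_L)/(R2 + R3‖R_L) = 5.600 × 2933/3556 = 4.62 V.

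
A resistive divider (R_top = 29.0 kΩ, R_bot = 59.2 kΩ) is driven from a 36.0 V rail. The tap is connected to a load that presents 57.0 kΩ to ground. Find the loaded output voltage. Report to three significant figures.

The load sits in parallel with R_bot: R_bot‖R_L = (59.2 × 57.0) / (59.2 + 57.0) = 29.04 kΩ.
V_out = 36.0 × 29.04 / (29.0 + 29.04) = 36.0 × 29.04/58.04 = 18.0 V.

V_out ≈ 18.0 V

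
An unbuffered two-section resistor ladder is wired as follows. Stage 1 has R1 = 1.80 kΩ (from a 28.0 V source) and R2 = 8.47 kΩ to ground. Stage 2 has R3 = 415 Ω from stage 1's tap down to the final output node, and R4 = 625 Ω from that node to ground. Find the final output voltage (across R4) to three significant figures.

Stage 2 presents R3+R4 = 1040 Ω as a load on stage 1's tap.
Stage 1's lower leg becomes R2‖(R3+R4) = 926.3 Ω, so V_mid = 28.0 × 926.3/2726 = 9.513 V.
Stage 2 is itself unloaded: V_out = V_mid × R4/(R3+R4) = 9.513 × 625/1040 = 5.72 V.

V_out ≈ 5.72 V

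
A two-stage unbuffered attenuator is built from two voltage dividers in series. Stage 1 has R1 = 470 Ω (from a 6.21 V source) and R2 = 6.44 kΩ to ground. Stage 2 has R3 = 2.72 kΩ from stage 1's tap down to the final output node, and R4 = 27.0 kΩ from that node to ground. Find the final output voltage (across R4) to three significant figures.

V_out ≈ 5.18 V

Stage 2 presents R3+R4 = 29720 Ω as a load on stage 1's tap.
Stage 1's lower leg becomes R2‖(R3+R4) = 5293 Ω, so V_mid = 6.21 × 5293/5763 = 5.704 V.
Stage 2 is itself unloaded: V_out = V_mid × R4/(R3+R4) = 5.704 × 27000/29720 = 5.18 V.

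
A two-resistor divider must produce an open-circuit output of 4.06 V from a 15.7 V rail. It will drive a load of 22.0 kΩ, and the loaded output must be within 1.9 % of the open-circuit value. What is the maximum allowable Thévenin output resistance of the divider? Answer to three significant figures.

Loading drop = R_th/(R_th + R_L) ≤ 0.0190, so R_th ≤ R_L · ε/(1−ε) = 22.0 kΩ × 0.0190/0.9810 = 426 Ω.
(Any R1, R2 with R2/(R1+R2) = 0.259 and R1‖R2 ≤ 426 Ω will meet the spec.)

R_th ≤ 426 Ω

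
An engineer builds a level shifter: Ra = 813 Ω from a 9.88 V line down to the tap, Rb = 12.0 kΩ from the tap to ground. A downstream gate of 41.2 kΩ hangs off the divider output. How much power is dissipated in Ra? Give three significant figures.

Total resistance from the source is Ra + (Rb‖R_L) = 10110 Ω, so I = 9.88/10110 Ω = 0.9776 mA.
P = I²·Ra = (0.9776 mA)² × 813 Ω = 0.777 mW.

P ≈ 0.777 mW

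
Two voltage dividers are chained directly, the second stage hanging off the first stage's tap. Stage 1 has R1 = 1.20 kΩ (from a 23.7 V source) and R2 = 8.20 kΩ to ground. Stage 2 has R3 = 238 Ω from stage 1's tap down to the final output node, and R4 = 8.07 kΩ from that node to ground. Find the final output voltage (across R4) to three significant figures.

Stage 2 presents R3+R4 = 8308 Ω as a load on stage 1's tap.
Stage 1's lower leg becomes R2‖(R3+R4) = 4127 Ω, so V_mid = 23.7 × 4127/5327 = 18.36 V.
Stage 2 is itself unloaded: V_out = V_mid × R4/(R3+R4) = 18.36 × 8070/8308 = 17.8 V.

V_out ≈ 17.8 V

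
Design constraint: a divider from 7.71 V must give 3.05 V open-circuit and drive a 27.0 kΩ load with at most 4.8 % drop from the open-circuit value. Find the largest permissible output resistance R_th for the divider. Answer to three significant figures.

Loading drop = R_th/(R_th + R_L) ≤ 0.0480, so R_th ≤ R_L · ε/(1−ε) = 27.0 kΩ × 0.0480/0.9520 = 1.36 kΩ.

R_th ≤ 1.36 kΩ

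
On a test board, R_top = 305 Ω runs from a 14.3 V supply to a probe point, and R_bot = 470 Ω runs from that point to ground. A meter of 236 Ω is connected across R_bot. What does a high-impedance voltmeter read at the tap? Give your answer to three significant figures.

V_out ≈ 4.86 V

The load sits in parallel with R_bot: R_bot‖R_L = (470 × 236) / (470 + 236) = 157.1 Ω.
V_out = 14.3 × 157.1 / (305 + 157.1) = 14.3 × 157.1/462.1 = 4.86 V.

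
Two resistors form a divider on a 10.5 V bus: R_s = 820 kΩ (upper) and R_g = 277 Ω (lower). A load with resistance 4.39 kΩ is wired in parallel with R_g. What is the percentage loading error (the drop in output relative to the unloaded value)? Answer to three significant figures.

The divider's output (Thévenin) resistance is R_s‖R_g = 276.9 Ω.
Fractional drop under load = R_th/(R_th + R_L) = 276.9 / (276.9 + 4390) = 0.05933.
So the output falls by 5.93 %.

5.93 %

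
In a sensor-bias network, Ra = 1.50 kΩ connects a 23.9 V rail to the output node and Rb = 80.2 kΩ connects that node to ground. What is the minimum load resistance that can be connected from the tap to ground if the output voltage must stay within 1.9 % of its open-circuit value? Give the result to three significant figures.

Output resistance R_th = Ra‖Rb = (1.50 × 80.2)/81.70 = 1.472 kΩ.
The fractional drop is R_th/(R_th + R_L); requiring this ≤ 0.0190 gives R_L ≥ R_th(1/0.0190 − 1) = 1.472 × 51.63 = 76.0 kΩ.

R_L(min) ≈ 76.0 kΩ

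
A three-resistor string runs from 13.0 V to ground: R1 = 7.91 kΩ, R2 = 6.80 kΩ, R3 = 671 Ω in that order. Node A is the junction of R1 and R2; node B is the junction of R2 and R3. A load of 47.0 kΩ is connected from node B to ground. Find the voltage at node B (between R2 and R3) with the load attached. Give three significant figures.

V ≈ 0.559 V

At node B, R3 is in parallel with the load: R3‖R_L = 661.6 Ω.
Below node A the resistance is R2 + (R3‖R_L) = 7462 Ω, so V_A = 13.0 × 7462/15370 = 6.310 V.
Then V_B = V_A × (R3‖R_L)/(R2 + R3‖R_L) = 6.310 × 661.6/7462 = 0.559 V.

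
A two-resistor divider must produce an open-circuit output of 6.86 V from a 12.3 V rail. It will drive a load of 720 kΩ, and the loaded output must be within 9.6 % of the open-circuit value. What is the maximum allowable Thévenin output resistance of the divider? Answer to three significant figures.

R_th ≤ 76.5 kΩ

Loading drop = R_th/(R_th + R_L) ≤ 0.0960, so R_th ≤ R_L · ε/(1−ε) = 720 kΩ × 0.0960/0.9040 = 76.5 kΩ.
(Any R1, R2 with R2/(R1+R2) = 0.558 and R1‖R2 ≤ 76.5 kΩ will meet the spec.)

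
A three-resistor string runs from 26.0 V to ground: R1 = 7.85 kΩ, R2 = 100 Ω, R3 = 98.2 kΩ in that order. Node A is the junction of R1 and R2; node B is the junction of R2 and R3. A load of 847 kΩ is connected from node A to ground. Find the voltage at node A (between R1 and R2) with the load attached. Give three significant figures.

V ≈ 23.9 V

Below node A the series string R2+R3 = 98300 Ω sits in parallel with the 847000 Ω load: 88080 Ω.
V_A = 26.0 × 88080/(7850 + 88080) = 23.9 V.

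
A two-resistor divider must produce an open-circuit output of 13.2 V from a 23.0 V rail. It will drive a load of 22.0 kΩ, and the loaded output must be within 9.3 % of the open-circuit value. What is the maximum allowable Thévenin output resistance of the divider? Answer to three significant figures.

R_th ≤ 2.26 kΩ

Loading drop = R_th/(R_th + R_L) ≤ 0.0930, so R_th ≤ R_L · ε/(1−ε) = 22.0 kΩ × 0.0930/0.9070 = 2.26 kΩ.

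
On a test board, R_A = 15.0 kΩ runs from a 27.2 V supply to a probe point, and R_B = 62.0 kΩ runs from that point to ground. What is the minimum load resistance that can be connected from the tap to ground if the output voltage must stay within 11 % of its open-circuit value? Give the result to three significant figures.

Output resistance R_th = R_A‖R_B = (15.0 × 62.0)/77.00 = 12.08 kΩ.
The fractional drop is R_th/(R_th + R_L); requiring this ≤ 0.110 gives R_L ≥ R_th(1/0.110 − 1) = 12.08 × 8.091 = 97.7 kΩ.

R_L(min) ≈ 97.7 kΩ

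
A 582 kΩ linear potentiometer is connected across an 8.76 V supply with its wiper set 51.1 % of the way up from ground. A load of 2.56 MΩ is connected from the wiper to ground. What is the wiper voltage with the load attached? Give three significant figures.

The wiper splits the pot into (1−α)R = 284.6 kΩ above and αR = 297.4 kΩ below.
Lower section ‖ load = 266.4 kΩ.
V_wiper = 8.76 × 266.4/(284.6 + 266.4) = 4.24 V.

V ≈ 4.24 V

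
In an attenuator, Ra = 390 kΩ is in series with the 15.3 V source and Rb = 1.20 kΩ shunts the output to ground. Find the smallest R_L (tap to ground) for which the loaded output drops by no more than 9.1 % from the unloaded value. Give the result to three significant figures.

Output resistance R_th = Ra‖Rb = (390 × 1.20)/391.2 = 1.196 kΩ.
The fractional drop is R_th/(R_th + R_L); requiring this ≤ 0.0910 gives R_L ≥ R_th(1/0.0910 − 1) = 1.196 × 9.989 = 12.0 kΩ.

R_L(min) ≈ 12.0 kΩ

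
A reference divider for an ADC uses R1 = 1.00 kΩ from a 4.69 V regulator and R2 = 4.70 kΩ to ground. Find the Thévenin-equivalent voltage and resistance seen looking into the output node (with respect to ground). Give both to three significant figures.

V_th = 3.87 V, R_th = 825 Ω

V_th is the open-circuit tap voltage: 4.69 × 4.70/(1.00 + 4.70) = 3.87 V.
With the supply zeroed, R1 and R2 appear in parallel from the tap: R_th = R1‖R2 = (1.00 × 4.70)/5.700 = 825 Ω.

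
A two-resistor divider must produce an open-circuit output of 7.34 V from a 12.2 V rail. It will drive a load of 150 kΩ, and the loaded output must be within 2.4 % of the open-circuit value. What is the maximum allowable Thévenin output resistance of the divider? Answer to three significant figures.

Loading drop = R_th/(R_th + R_L) ≤ 0.0240, so R_th ≤ R_L · ε/(1−ε) = 150 kΩ × 0.0240/0.9760 = 3.69 kΩ.

R_th ≤ 3.69 kΩ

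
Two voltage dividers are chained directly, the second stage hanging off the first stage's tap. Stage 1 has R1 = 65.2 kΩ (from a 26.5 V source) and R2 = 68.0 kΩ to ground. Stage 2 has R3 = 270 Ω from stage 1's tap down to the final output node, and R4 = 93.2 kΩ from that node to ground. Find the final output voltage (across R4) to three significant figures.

V_out ≈ 9.95 V

Stage 2 presents R3+R4 = 93470 Ω as a load on stage 1's tap.
Stage 1's lower leg becomes R2‖(R3+R4) = 39360 Ω, so V_mid = 26.5 × 39360/104600 = 9.976 V.
Stage 2 is itself unloaded: V_out = V_mid × R4/(R3+R4) = 9.976 × 93200/93470 = 9.95 V.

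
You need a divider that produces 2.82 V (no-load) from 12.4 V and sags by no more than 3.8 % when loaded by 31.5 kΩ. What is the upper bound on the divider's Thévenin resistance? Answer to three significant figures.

R_th ≤ 1.24 kΩ

Loading drop = R_th/(R_th + R_L) ≤ 0.0380, so R_th ≤ R_L · ε/(1−ε) = 31.5 kΩ × 0.0380/0.9620 = 1.24 kΩ.
(Any R1, R2 with R2/(R1+R2) = 0.227 and R1‖R2 ≤ 1.24 kΩ will meet the spec.)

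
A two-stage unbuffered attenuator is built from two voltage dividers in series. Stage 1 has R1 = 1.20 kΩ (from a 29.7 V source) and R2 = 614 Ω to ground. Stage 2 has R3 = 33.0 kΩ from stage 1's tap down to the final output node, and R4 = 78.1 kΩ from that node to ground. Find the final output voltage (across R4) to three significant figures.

V_out ≈ 7.04 V

Stage 2 presents R3+R4 = 111100 Ω as a load on stage 1's tap.
Stage 1's lower leg becomes R2‖(R3+R4) = 610.6 Ω, so V_mid = 29.7 × 610.6/1811 = 10.02 V.
Stage 2 is itself unloaded: V_out = V_mid × R4/(R3+R4) = 10.02 × 78100/111100 = 7.04 V.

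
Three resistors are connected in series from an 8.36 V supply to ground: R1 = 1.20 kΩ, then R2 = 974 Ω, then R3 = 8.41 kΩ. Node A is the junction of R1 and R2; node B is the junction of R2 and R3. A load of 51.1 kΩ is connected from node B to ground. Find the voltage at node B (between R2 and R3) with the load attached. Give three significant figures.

At node B, R3 is in parallel with the load: R3‖R_L = 7221 Ω.
Below node A the resistance is R2 + (R3‖R_L) = 8195 Ω, so V_A = 8.36 × 8195/9395 = 7.292 V.
Then V_B = V_A × (R3‖R_L)/(R2 + R3‖R_L) = 7.292 × 7221/8195 = 6.43 V.

V ≈ 6.43 V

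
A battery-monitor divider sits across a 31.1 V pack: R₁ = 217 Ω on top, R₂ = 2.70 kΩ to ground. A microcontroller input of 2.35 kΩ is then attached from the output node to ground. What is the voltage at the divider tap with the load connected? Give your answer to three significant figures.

The load sits in parallel with R₂: R₂‖R_L = (2700 × 2350) / (2700 + 2350) = 1256 Ω.
V_out = 31.1 × 1256 / (217 + 1256) = 31.1 × 1256/1473 = 26.5 V.

V_out ≈ 26.5 V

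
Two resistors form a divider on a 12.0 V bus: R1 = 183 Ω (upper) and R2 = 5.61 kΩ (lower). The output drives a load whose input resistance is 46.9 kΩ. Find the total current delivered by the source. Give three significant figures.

R2‖R_L = 5011 Ω, so the source sees R1 + R2‖R_L = 5194 Ω.
I = 12.0 V / 5194 Ω = 2.31 mA.

I ≈ 2.31 mA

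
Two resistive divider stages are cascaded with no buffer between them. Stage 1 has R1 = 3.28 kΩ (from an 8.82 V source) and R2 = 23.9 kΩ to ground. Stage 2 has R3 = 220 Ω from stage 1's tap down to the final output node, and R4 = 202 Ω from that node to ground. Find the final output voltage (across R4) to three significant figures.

V_out ≈ 0.474 V

Stage 2 presents R3+R4 = 422.0 Ω as a load on stage 1's tap.
Stage 1's lower leg becomes R2‖(R3+R4) = 414.7 Ω, so V_mid = 8.82 × 414.7/3695 = 0.9899 V.
Stage 2 is itself unloaded: V_out = V_mid × R4/(R3+R4) = 0.9899 × 202/422.0 = 0.474 V.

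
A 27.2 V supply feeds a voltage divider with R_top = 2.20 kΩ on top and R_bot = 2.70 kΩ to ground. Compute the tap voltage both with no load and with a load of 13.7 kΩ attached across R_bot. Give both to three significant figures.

Unloaded: 15.0 V; loaded: 13.8 V

Open-circuit: V = 27.2 × 2.70/(2.20 + 2.70) = 15.0 V.
With the load, R_bot becomes R_bot‖R_L = 2.255 kΩ, so V = 27.2 × 2.255/4.455 = 13.8 V.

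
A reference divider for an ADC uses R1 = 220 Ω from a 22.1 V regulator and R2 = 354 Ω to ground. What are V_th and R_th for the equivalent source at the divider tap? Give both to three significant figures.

V_th is the open-circuit tap voltage: 22.1 × 354/(220 + 354) = 13.6 V.
With the supply zeroed, R1 and R2 appear in parallel from the tap: R_th = R1‖R2 = (220 × 354)/574.0 = 136 Ω.

V_th = 13.6 V, R_th = 136 Ω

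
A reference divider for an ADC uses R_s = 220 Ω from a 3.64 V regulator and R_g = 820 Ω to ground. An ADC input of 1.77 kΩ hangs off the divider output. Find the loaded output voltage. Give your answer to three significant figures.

V_out ≈ 2.61 V

The load sits in parallel with R_g: R_g‖R_L = (820 × 1770) / (820 + 1770) = 560.4 Ω.
V_out = 3.64 × 560.4 / (220 + 560.4) = 3.64 × 560.4/780.4 = 2.61 V.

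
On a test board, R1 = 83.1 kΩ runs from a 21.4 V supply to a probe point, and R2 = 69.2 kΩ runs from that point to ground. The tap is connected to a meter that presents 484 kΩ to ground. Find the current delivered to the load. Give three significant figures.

R2‖R_L = 60.54 kΩ; V_out = 21.4 × 60.54/143.6 = 9.020 V.
I_L = V_out / R_L = 9.020 / 484 kΩ = 0.0186 mA.

I_L ≈ 0.0186 mA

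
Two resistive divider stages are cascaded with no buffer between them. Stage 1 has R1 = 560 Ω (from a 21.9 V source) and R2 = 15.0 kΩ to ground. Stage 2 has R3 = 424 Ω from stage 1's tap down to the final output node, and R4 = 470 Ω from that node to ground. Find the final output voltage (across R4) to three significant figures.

V_out ≈ 6.92 V

Stage 2 presents R3+R4 = 894.0 Ω as a load on stage 1's tap.
Stage 1's lower leg becomes R2‖(R3+R4) = 843.7 Ω, so V_mid = 21.9 × 843.7/1404 = 13.16 V.
Stage 2 is itself unloaded: V_out = V_mid × R4/(R3+R4) = 13.16 × 470/894.0 = 6.92 V.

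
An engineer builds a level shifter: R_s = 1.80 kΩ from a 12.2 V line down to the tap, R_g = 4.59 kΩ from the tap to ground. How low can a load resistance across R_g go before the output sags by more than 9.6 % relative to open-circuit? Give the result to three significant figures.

R_L(min) ≈ 12.2 kΩ

Output resistance R_th = R_s‖R_g = (1.80 × 4.59)/6.390 = 1.293 kΩ.
The fractional drop is R_th/(R_th + R_L); requiring this ≤ 0.0960 gives R_L ≥ R_th(1/0.0960 − 1) = 1.293 × 9.417 = 12.2 kΩ.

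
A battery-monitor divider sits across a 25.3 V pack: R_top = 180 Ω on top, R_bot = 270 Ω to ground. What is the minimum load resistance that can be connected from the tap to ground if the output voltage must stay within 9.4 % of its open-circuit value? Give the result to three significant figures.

R_L(min) ≈ 1.04 kΩ

Output resistance R_th = R_top‖R_bot = (180 × 270)/450.0 = 108.0 Ω.
The fractional drop is R_th/(R_th + R_L); requiring this ≤ 0.0940 gives R_L ≥ R_th(1/0.0940 − 1) = 108.0 × 9.638 = 1.04 kΩ.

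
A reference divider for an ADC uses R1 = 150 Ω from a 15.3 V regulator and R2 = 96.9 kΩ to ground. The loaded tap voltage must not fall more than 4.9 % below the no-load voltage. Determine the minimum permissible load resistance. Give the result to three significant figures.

Output resistance R_th = R1‖R2 = (150 × 96900)/97050 = 149.8 Ω.
The fractional drop is R_th/(R_th + R_L); requiring this ≤ 0.0490 gives R_L ≥ R_th(1/0.0490 − 1) = 149.8 × 19.41 = 2.91 kΩ.

R_L(min) ≈ 2.91 kΩ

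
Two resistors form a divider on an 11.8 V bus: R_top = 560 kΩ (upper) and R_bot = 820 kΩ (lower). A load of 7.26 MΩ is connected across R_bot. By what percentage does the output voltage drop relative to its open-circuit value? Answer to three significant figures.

The divider's output (Thévenin) resistance is R_top‖R_bot = 332.8 kΩ.
Fractional drop under load = R_th/(R_th + R_L) = 332.8 / (332.8 + 7260) = 0.04383.
So the output falls by 4.38 %.

4.38 %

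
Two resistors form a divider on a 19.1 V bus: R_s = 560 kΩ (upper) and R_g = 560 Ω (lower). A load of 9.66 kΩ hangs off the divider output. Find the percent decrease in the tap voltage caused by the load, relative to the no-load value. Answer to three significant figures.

The divider's output (Thévenin) resistance is R_s‖R_g = 559.4 Ω.
Fractional drop under load = R_th/(R_th + R_L) = 559.4 / (559.4 + 9660) = 0.05474.
So the output falls by 5.47 %.

5.47 %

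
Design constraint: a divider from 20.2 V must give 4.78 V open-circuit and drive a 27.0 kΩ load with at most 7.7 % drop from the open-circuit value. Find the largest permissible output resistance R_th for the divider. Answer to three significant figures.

R_th ≤ 2.25 kΩ

Loading drop = R_th/(R_th + R_L) ≤ 0.0770, so R_th ≤ R_L · ε/(1−ε) = 27.0 kΩ × 0.0770/0.9230 = 2.25 kΩ.
(Any R1, R2 with R2/(R1+R2) = 0.237 and R1‖R2 ≤ 2.25 kΩ will meet the spec.)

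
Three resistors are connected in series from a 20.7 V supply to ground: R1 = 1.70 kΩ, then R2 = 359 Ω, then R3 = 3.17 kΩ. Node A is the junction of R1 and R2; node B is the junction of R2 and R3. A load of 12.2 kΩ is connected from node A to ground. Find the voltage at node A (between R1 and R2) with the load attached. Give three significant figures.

V ≈ 12.8 V

Below node A the series string R2+R3 = 3529 Ω sits in parallel with the 12200 Ω load: 2737 Ω.
V_A = 20.7 × 2737/(1700 + 2737) = 12.8 V.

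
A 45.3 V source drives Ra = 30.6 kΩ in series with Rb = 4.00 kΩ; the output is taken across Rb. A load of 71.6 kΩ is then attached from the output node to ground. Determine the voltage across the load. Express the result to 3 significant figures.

The load sits in parallel with Rb: Rb‖R_L = (4.00 × 71.6) / (4.00 + 71.6) = 3.788 kΩ.
V_out = 45.3 × 3.788 / (30.6 + 3.788) = 45.3 × 3.788/34.39 = 4.99 V.

V_out ≈ 4.99 V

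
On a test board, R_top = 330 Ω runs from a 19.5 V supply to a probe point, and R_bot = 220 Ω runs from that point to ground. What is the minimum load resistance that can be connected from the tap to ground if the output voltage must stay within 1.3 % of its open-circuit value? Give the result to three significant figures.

Output resistance R_th = R_top‖R_bot = (330 × 220)/550.0 = 132.0 Ω.
The fractional drop is R_th/(R_th + R_L); requiring this ≤ 0.0130 gives R_L ≥ R_th(1/0.0130 − 1) = 132.0 × 75.92 = 10.0 kΩ.

R_L(min) ≈ 10.0 kΩ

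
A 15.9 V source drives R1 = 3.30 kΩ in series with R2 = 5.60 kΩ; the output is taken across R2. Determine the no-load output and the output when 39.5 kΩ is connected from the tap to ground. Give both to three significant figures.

Unloaded: 10.0 V; loaded: 9.50 V

Open-circuit: V = 15.9 × 5.60/(3.30 + 5.60) = 10.0 V.
With the load, R2 becomes R2‖R_L = 4.905 kΩ, so V = 15.9 × 4.905/8.205 = 9.50 V.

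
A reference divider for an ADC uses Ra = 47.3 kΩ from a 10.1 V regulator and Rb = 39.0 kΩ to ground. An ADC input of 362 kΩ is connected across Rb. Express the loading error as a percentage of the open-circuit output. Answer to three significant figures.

5.58 %

The divider's output (Thévenin) resistance is Ra‖Rb = 21.38 kΩ.
Fractional drop under load = R_th/(R_th + R_L) = 21.38 / (21.38 + 362) = 0.05576.
So the output falls by 5.58 %.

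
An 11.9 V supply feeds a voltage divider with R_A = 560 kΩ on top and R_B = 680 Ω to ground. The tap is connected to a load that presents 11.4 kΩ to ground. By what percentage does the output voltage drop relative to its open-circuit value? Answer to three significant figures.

The divider's output (Thévenin) resistance is R_A‖R_B = 679.2 Ω.
Fractional drop under load = R_th/(R_th + R_L) = 679.2 / (679.2 + 11400) = 0.05623.
So the output falls by 5.62 %.

5.62 %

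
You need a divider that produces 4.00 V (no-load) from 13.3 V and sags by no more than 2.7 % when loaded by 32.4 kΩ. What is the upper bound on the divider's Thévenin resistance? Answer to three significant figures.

Loading drop = R_th/(R_th + R_L) ≤ 0.0270, so R_th ≤ R_L · ε/(1−ε) = 32.4 kΩ × 0.0270/0.9730 = 899 Ω.

R_th ≤ 899 Ω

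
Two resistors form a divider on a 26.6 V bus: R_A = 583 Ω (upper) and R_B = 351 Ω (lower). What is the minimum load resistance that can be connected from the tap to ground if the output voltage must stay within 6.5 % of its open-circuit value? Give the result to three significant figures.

R_L(min) ≈ 3.15 kΩ

Output resistance R_th = R_A‖R_B = (583 × 351)/934.0 = 219.1 Ω.
The fractional drop is R_th/(R_th + R_L); requiring this ≤ 0.0650 gives R_L ≥ R_th(1/0.0650 − 1) = 219.1 × 14.38 = 3.15 kΩ.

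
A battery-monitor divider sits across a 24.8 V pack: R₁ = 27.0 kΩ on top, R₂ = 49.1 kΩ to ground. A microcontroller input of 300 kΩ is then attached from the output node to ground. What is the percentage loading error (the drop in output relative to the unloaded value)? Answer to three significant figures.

5.49 %

The divider's output (Thévenin) resistance is R₁‖R₂ = 17.42 kΩ.
Fractional drop under load = R_th/(R_th + R_L) = 17.42 / (17.42 + 300) = 0.05488.
So the output falls by 5.49 %.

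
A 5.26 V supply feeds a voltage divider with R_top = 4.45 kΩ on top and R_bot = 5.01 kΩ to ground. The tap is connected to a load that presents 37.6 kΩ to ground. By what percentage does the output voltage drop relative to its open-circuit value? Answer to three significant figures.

5.90 %

The divider's output (Thévenin) resistance is R_top‖R_bot = 2.357 kΩ.
Fractional drop under load = R_th/(R_th + R_L) = 2.357 / (2.357 + 37.6) = 0.05898.
So the output falls by 5.90 %.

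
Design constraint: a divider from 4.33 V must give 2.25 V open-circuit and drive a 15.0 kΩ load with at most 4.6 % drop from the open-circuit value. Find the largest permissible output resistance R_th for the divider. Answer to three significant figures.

R_th ≤ 723 Ω

Loading drop = R_th/(R_th + R_L) ≤ 0.0460, so R_th ≤ R_L · ε/(1−ε) = 15.0 kΩ × 0.0460/0.9540 = 723 Ω.
(Any R1, R2 with R2/(R1+R2) = 0.520 and R1‖R2 ≤ 723 Ω will meet the spec.)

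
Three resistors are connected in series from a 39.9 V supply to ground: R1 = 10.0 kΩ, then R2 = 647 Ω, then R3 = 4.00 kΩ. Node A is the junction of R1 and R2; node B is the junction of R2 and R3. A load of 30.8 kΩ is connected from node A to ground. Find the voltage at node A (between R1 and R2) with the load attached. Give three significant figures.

V ≈ 11.5 V

Below node A the series string R2+R3 = 4647 Ω sits in parallel with the 30800 Ω load: 4038 Ω.
V_A = 39.9 × 4038/(10000 + 4038) = 11.5 V.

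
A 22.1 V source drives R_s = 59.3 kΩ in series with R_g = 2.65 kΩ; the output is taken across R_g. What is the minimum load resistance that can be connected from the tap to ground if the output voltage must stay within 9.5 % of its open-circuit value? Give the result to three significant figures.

Output resistance R_th = R_s‖R_g = (59.3 × 2.65)/61.95 = 2.537 kΩ.
The fractional drop is R_th/(R_th + R_L); requiring this ≤ 0.0950 gives R_L ≥ R_th(1/0.0950 − 1) = 2.537 × 9.526 = 24.2 kΩ.

R_L(min) ≈ 24.2 kΩ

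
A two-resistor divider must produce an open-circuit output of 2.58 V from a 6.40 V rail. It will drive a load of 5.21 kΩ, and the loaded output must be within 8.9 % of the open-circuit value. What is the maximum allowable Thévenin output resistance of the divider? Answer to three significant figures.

R_th ≤ 509 Ω

Loading drop = R_th/(R_th + R_L) ≤ 0.0890, so R_th ≤ R_L · ε/(1−ε) = 5.21 kΩ × 0.0890/0.9110 = 509 Ω.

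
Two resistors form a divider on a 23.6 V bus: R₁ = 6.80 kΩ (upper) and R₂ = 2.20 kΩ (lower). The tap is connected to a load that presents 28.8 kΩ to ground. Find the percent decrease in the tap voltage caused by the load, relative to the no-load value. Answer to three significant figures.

The divider's output (Thévenin) resistance is R₁‖R₂ = 1.662 kΩ.
Fractional drop under load = R_th/(R_th + R_L) = 1.662 / (1.662 + 28.8) = 0.05457.
So the output falls by 5.46 %.

5.46 %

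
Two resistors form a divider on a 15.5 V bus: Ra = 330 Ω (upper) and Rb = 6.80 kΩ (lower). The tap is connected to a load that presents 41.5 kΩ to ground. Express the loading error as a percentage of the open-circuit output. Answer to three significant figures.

0.753 %

The divider's output (Thévenin) resistance is Ra‖Rb = 314.7 Ω.
Fractional drop under load = R_th/(R_th + R_L) = 314.7 / (314.7 + 41500) = 0.007527.
So the output falls by 0.753 %.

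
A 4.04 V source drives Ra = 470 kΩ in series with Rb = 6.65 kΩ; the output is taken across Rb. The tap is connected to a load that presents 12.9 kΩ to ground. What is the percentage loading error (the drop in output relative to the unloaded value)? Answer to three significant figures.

33.7 %

Unloaded V = 4.04 × 6.65/476.6 = 0.05636 V.
Loaded: Rb‖R_L = 4.388 kΩ, giving V = 4.04 × 4.388/474.4 = 0.03737 V.
Drop = (0.05636 − 0.03737) / 0.05636 = 33.7 %.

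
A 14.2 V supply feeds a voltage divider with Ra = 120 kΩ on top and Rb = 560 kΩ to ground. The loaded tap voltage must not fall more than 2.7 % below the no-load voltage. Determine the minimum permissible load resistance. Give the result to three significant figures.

Output resistance R_th = Ra‖Rb = (120 × 560)/680.0 = 98.82 kΩ.
The fractional drop is R_th/(R_th + R_L); requiring this ≤ 0.0270 gives R_L ≥ R_th(1/0.0270 − 1) = 98.82 × 36.04 = 3.56 MΩ.

R_L(min) ≈ 3.56 MΩ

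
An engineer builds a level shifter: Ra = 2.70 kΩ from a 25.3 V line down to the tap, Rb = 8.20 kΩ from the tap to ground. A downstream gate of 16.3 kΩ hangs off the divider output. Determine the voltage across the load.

V_out ≈ 16.9 V

The load sits in parallel with Rb: Rb‖R_L = (8.20 × 16.3) / (8.20 + 16.3) = 5.456 kΩ.
V_out = 25.3 × 5.456 / (2.70 + 5.456) = 25.3 × 5.456/8.156 = 16.9 V.
(Unloaded it would have been 19.0 V.)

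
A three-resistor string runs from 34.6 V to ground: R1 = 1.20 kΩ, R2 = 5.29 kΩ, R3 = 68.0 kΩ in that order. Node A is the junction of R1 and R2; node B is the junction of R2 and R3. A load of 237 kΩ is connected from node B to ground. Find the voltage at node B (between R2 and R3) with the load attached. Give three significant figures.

At node B, R3 is in parallel with the load: R3‖R_L = 52.84 kΩ.
Below node A the resistance is R2 + (R3‖R_L) = 58.13 kΩ, so V_A = 34.6 × 58.13/59.33 = 33.90 V.
Then V_B = V_A × (R3‖R_L)/(R2 + R3‖R_L) = 33.90 × 52.84/58.13 = 30.8 V.

V ≈ 30.8 V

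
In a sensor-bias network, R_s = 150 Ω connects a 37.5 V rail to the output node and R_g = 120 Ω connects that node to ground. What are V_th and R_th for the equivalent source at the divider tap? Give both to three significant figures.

V_th = 16.7 V, R_th = 66.7 Ω

V_th is the open-circuit tap voltage: 37.5 × 120/(150 + 120) = 16.7 V.
With the supply zeroed, R_s and R_g appear in parallel from the tap: R_th = R_s‖R_g = (150 × 120)/270.0 = 66.7 Ω.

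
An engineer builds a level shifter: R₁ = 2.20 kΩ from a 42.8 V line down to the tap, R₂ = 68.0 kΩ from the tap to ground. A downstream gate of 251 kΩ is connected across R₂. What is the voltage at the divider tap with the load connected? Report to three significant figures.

The load sits in parallel with R₂: R₂‖R_L = (68.0 × 251) / (68.0 + 251) = 53.50 kΩ.
V_out = 42.8 × 53.50 / (2.20 + 53.50) = 42.8 × 53.50/55.70 = 41.1 V.

V_out ≈ 41.1 V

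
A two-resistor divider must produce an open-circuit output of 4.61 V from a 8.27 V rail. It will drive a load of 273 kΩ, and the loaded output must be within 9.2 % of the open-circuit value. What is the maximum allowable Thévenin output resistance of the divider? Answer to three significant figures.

R_th ≤ 27.7 kΩ

Loading drop = R_th/(R_th + R_L) ≤ 0.0920, so R_th ≤ R_L · ε/(1−ε) = 273 kΩ × 0.0920/0.9080 = 27.7 kΩ.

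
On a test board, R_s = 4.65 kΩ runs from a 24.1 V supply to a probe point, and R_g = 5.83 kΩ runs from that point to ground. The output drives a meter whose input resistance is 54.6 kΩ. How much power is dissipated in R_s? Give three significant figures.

Total resistance from the source is R_s + (R_g‖R_L) = 9.918 kΩ, so I = 24.1/9.918 kΩ = 2.430 mA.
P = I²·R_s = (2.430 mA)² × 4.65 kΩ = 27.5 mW.

P ≈ 27.5 mW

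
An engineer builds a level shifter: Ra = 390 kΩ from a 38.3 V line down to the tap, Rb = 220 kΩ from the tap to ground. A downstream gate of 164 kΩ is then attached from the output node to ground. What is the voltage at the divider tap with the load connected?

V_out ≈ 7.44 V

The load sits in parallel with Rb: Rb‖R_L = (220 × 164) / (220 + 164) = 93.96 kΩ.
V_out = 38.3 × 93.96 / (390 + 93.96) = 38.3 × 93.96/484.0 = 7.44 V.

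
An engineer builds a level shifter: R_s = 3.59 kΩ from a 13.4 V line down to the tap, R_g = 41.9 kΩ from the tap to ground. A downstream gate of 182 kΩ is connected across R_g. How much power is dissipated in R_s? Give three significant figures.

P ≈ 0.455 mW

Total resistance from the source is R_s + (R_g‖R_L) = 37.65 kΩ, so I = 13.4/37.65 kΩ = 0.3559 mA.
P = I²·R_s = (0.3559 mA)² × 3.59 kΩ = 0.455 mW.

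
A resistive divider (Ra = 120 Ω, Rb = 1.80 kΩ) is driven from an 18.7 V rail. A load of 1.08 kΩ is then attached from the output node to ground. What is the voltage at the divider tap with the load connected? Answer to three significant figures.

V_out ≈ 15.9 V

The load sits in parallel with Rb: Rb‖R_L = (1800 × 1080) / (1800 + 1080) = 675.0 Ω.
V_out = 18.7 × 675.0 / (120 + 675.0) = 18.7 × 675.0/795.0 = 15.9 V.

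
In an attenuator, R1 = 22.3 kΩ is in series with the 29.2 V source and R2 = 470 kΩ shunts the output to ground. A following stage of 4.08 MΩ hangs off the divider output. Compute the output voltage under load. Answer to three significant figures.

V_out ≈ 27.7 V

The load sits in parallel with R2: R2‖R_L = (470 × 4080) / (470 + 4080) = 421.5 kΩ.
V_out = 29.2 × 421.5 / (22.3 + 421.5) = 29.2 × 421.5/443.8 = 27.7 V.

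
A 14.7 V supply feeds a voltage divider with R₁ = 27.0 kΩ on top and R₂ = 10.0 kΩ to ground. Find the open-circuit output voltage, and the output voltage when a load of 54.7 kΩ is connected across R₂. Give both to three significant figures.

Open-circuit: V = 14.7 × 10.0/(27.0 + 10.0) = 3.97 V.
With the load, R₂ becomes R₂‖R_L = 8.454 kΩ, so V = 14.7 × 8.454/35.45 = 3.51 V.

Unloaded: 3.97 V; loaded: 3.51 V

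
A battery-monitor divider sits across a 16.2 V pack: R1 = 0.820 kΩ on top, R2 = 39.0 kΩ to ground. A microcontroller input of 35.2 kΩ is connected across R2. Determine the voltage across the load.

The load sits in parallel with R2: R2‖R_L = (39000 × 35200) / (39000 + 35200) = 18500 Ω.
V_out = 16.2 × 18500 / (820 + 18500) = 16.2 × 18500/19320 = 15.5 V.
(Unloaded it would have been 15.9 V.)

V_out ≈ 15.5 V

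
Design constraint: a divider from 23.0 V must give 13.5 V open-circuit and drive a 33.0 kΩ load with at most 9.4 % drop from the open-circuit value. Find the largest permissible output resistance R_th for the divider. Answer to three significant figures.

R_th ≤ 3.42 kΩ

Loading drop = R_th/(R_th + R_L) ≤ 0.0940, so R_th ≤ R_L · ε/(1−ε) = 33.0 kΩ × 0.0940/0.9060 = 3.42 kΩ.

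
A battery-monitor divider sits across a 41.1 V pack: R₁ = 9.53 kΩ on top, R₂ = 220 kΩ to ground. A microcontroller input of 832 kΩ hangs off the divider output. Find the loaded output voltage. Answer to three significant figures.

The load sits in parallel with R₂: R₂‖R_L = (220 × 832) / (220 + 832) = 174.0 kΩ.
V_out = 41.1 × 174.0 / (9.53 + 174.0) = 41.1 × 174.0/183.5 = 39.0 V.
(Unloaded it would have been 39.4 V.)

V_out ≈ 39.0 V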